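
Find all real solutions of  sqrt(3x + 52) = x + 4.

x = 4

Square both sides: 3x + 52 = (x + 4)^2.
Expand and rearrange: x^2 + 5x - 36 = 0.
Solving gives x = 4 or x = -9.
Check each candidate in the original equation:
  x = 4: sqrt(64) = 8, while x + 4 = 8 — valid.
  x = -9: sqrt(25) = 5, while x + 4 = -5 — extraneous.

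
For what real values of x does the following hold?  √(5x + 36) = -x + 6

Square both sides: 5x + 36 = (-x + 6)².
Expand and rearrange: x² - 17x = 0.
Solving gives x = 17 or x = 0.
Check each candidate in the original equation:
  x = 17: √(121) = 11, while -x + 6 = -11 — extraneous.
  x = 0: √(36) = 6, while -x + 6 = 6 — valid.

x = 0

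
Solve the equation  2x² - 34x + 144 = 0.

Factor: 2(x - 8)(x - 9) = 0.
So x = 8 or x = 9.

x = 8 or x = 9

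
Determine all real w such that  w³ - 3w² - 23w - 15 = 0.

w = -3 or w = -0.7417 or w = 6.7417

Possible rational roots are divisors of -15. Testing w = -3 gives 0, so (w + 3) is a factor.
Divide: w³ - 3w² - 23w - 15 = (w + 3)(w² - 6w - 5).
Apply the quadratic formula to w² - 6w - 5 = 0: w = (6 ± √56)/2, i.e. w ≈ 6.7417 or w ≈ -0.7417.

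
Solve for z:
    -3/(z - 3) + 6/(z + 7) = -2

z = -9.6827 or z = 4.1827

Multiply both sides by (z - 3)(z + 7):
-3(z + 7) + 6(z - 3) = -2(z - 3)(z + 7).
Expand and collect terms: -2z^2 - 11z + 81 = 0.
By the quadratic formula, z = (11 +/- sqrt(769)) / -4, so z ~= -9.6827 or z ~= 4.1827.
Neither value makes a denominator zero (z != 3, z != -7), so both are valid.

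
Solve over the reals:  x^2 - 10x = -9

Bring every term to one side: x^2 - 10x + 9 = 0.
Factor: (x - 9)(x - 1) = 0.
So x = 9 or x = 1.

x = 1 or x = 9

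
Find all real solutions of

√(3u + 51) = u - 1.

Square both sides: 3u + 51 = (u - 1)².
Expand and rearrange: u² - 5u - 50 = 0.
Solving gives u = 10 or u = -5.
Check each candidate in the original equation:
  u = 10: √(81) = 9, while u - 1 = 9 — valid.
  u = -5: √(36) = 6, while u - 1 = -6 — extraneous.

u = 10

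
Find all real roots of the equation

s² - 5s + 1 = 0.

Discriminant: (-5)² − 4·1·1 = 21.
Quadratic formula: s = (5 ± √21) / 2.
So s = √(21)/2 + 5/2 ≈ 4.7913 or s = 5/2 - √(21)/2 ≈ 0.2087.

s = 0.2087 or s = 4.7913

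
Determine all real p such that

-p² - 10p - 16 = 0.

Factor: -1(p + 8)(p + 2) = 0.
So p = -8 or p = -2.

p = -8 or p = -2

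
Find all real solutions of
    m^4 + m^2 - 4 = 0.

m = -1.2496 or m = 1.2496

Let u = m^2. The equation becomes u^2 + u - 4 = 0.
By the quadratic formula, u = -1/2 + sqrt(17)/2 or u = -sqrt(17)/2 - 1/2.
m^2 = -1/2 + sqrt(17)/2 gives m = +/-sqrt(-1/2 + sqrt(17)/2) ~= +/-1.2496.
m^2 = -sqrt(17)/2 - 1/2 < 0 has no real solution.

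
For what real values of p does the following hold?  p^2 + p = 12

Bring every term to one side: p^2 + p - 12 = 0.
Factor: (p + 4)(p - 3) = 0.
So p = -4 or p = 3.

p = -4 or p = 3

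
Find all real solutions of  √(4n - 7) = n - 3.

Square both sides: 4n - 7 = (n - 3)².
Expand and rearrange: n² - 10n + 16 = 0.
Solving gives n = 8 or n = 2.
Check each candidate in the original equation:
  n = 8: √(25) = 5, while n - 3 = 5 — valid.
  n = 2: √(1) = 1, while n - 3 = -1 — extraneous.

n = 8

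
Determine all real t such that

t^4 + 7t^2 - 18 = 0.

t = -1.4142 or t = 1.4142

Let u = t^2. The equation becomes u^2 + 7u - 18 = 0.
Factor: (u + 9)(u - 2) = 0, so u = -9 or u = 2.
t^2 = -9 < 0 has no real solution.
t^2 = 2 gives t = +/-sqrt(2) ~= +/-1.4142.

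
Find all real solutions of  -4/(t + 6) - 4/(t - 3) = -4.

t = -5.1098 or t = 4.1098

Multiply both sides by (t + 6)(t - 3):
-4(t - 3) - 4(t + 6) = -4(t + 6)(t - 3).
Expand and collect terms: -4t² - 4t + 84 = 0.
By the quadratic formula, t = (4 ± √1360) / -8, so t ≈ -5.1098 or t ≈ 4.1098.
Neither value makes a denominator zero (t ≠ -6, t ≠ 3), so both are valid.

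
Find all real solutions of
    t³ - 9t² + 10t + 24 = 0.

t = -1.1231 or t = 3 or t = 7.1231

Possible rational roots are divisors of 24. Testing t = 3 gives 0, so (t - 3) is a factor.
Divide: t³ - 9t² + 10t + 24 = (t - 3)(t² - 6t - 8).
Apply the quadratic formula to t² - 6t - 8 = 0: t = (6 ± √68)/2, i.e. t ≈ 7.1231 or t ≈ -1.1231.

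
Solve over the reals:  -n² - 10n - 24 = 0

Factor: -1(n + 6)(n + 4) = 0.
So n = -6 or n = -4.

n = -6 or n = -4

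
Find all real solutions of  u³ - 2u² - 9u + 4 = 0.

Possible rational roots are divisors of 4. Testing u = 4 gives 0, so (u - 4) is a factor.
Divide: u³ - 2u² - 9u + 4 = (u - 4)(u² + 2u - 1).
Apply the quadratic formula to u² + 2u - 1 = 0: u = (-2 ± √8)/2, i.e. u ≈ 0.4142 or u ≈ -2.4142.

u = -2.4142 or u = 0.4142 or u = 4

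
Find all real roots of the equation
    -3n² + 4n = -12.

n = -1.4415 or n = 2.7749

Rearrange to standard form: -3n² + 4n + 12 = 0.
Discriminant: (4)² − 4·(-3)·12 = 160.
Quadratic formula: n = (-4 ± √160) / (-6).
So n = 2/3 - 2·√(10)/3 ≈ -1.4415 or n = 2/3 + 2·√(10)/3 ≈ 2.7749.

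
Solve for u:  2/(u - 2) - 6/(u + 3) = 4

u = -4.3912 or u = 2.3912

Multiply both sides by (u - 2)(u + 3):
2(u + 3) - 6(u - 2) = 4(u - 2)(u + 3).
Expand and collect terms: 4u² + 8u - 42 = 0.
By the quadratic formula, u = (-8 ± √736) / 8, so u ≈ 2.3912 or u ≈ -4.3912.
Neither value makes a denominator zero (u ≠ 2, u ≠ -3), so both are valid.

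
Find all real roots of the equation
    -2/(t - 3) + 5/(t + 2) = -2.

Multiply both sides by (t - 3)(t + 2):
-2(t + 2) + 5(t - 3) = -2(t - 3)(t + 2).
Expand and collect terms: -2t^2 - t + 31 = 0.
By the quadratic formula, t = (1 +/- sqrt(249)) / -4, so t ~= -4.1949 or t ~= 3.6949.
Neither value makes a denominator zero (t != 3, t != -2), so both are valid.

t = -4.1949 or t = 3.6949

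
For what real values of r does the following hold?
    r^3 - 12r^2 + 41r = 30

Rearrange: r^3 - 12r^2 + 41r - 30 = 0.
Possible rational roots are divisors of -30. Testing r = 5 gives 0, so (r - 5) is a factor.
Divide: r^3 - 12r^2 + 41r - 30 = (r - 5)(r^2 - 7r + 6).
Factor the quadratic: r = 6 or r = 1.

r = 1 or r = 5 or r = 6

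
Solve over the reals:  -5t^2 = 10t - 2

Rearrange to standard form: -5t^2 - 10t + 2 = 0.
Discriminant: (-10)^2 - 4*(-5)*2 = 140.
Quadratic formula: t = (10 +/- sqrt(140)) / (-10).
So t = -sqrt(35)/5 - 1 ~= -2.1832 or t = -1 + sqrt(35)/5 ~= 0.1832.

t = -2.1832 or t = 0.1832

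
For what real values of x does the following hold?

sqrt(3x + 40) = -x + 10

x = 3

Square both sides: 3x + 40 = (-x + 10)^2.
Expand and rearrange: x^2 - 23x + 60 = 0.
Solving gives x = 20 or x = 3.
Check each candidate in the original equation:
  x = 20: sqrt(100) = 10, while -x + 10 = -10 — extraneous.
  x = 3: sqrt(49) = 7, while -x + 10 = 7 — valid.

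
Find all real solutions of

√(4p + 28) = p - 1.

p = 9

Square both sides: 4p + 28 = (p - 1)².
Expand and rearrange: p² - 6p - 27 = 0.
Solving gives p = 9 or p = -3.
Check each candidate in the original equation:
  p = 9: √(64) = 8, while p - 1 = 8 — valid.
  p = -3: √(16) = 4, while p - 1 = -4 — extraneous.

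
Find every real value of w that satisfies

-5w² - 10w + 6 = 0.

Discriminant: (-10)² − 4·(-5)·6 = 220.
Quadratic formula: w = (10 ± √220) / (-10).
So w = -√(55)/5 - 1 ≈ -2.4832 or w = -1 + √(55)/5 ≈ 0.4832.

w = -2.4832 or w = 0.4832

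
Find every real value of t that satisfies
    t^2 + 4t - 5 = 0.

t = -5 or t = 1

Factor: (t - 1)(t + 5) = 0.
So t = 1 or t = -5.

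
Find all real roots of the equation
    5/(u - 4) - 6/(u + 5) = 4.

Multiply both sides by (u - 4)(u + 5):
5(u + 5) - 6(u - 4) = 4(u - 4)(u + 5).
Expand and collect terms: 4u² + 5u - 129 = 0.
By the quadratic formula, u = (-5 ± √2089) / 8, so u ≈ 5.0882 or u ≈ -6.3382.
Neither value makes a denominator zero (u ≠ 4, u ≠ -5), so both are valid.

u = -6.3382 or u = 5.0882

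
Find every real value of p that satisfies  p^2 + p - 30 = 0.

p = -6 or p = 5

Factor: (p - 5)(p + 6) = 0.
So p = 5 or p = -6.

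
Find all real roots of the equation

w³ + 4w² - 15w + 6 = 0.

Possible rational roots are divisors of 6. Testing w = 2 gives 0, so (w - 2) is a factor.
Divide: w³ + 4w² - 15w + 6 = (w - 2)(w² + 6w - 3).
Apply the quadratic formula to w² + 6w - 3 = 0: w = (-6 ± √48)/2, i.e. w ≈ 0.4641 or w ≈ -6.4641.

w = -6.4641 or w = 0.4641 or w = 2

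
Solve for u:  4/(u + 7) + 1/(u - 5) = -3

Multiply both sides by (u + 7)(u - 5):
4(u - 5) + (u + 7) = -3(u + 7)(u - 5).
Expand and collect terms: -3u² - 11u + 118 = 0.
By the quadratic formula, u = (11 ± √1537) / -6, so u ≈ -8.3674 or u ≈ 4.7008.
Neither value makes a denominator zero (u ≠ -7, u ≠ 5), so both are valid.

u = -8.3674 or u = 4.7008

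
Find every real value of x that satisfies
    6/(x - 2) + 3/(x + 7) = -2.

x = -9.0584 or x = -0.4416

Multiply both sides by (x - 2)(x + 7):
6(x + 7) + 3(x - 2) = -2(x - 2)(x + 7).
Expand and collect terms: -2x^2 - 19x - 8 = 0.
By the quadratic formula, x = (19 +/- sqrt(297)) / -4, so x ~= -9.0584 or x ~= -0.4416.
Neither value makes a denominator zero (x != 2, x != -7), so both are valid.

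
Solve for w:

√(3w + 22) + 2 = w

Isolate the radical: √(3w + 22) = w - 2.
Square both sides: 3w + 22 = (w - 2)².
Expand and rearrange: w² - 7w - 18 = 0.
Solving gives w = 9 or w = -2.
Check each candidate in the original equation:
  w = 9: √(49) = 7, while w - 2 = 7 — valid.
  w = -2: √(16) = 4, while w - 2 = -4 — extraneous.

w = 9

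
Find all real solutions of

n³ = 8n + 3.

n = -2.618 or n = -0.382 or n = 3

Rearrange: n³ - 8n - 3 = 0.
Possible rational roots are divisors of -3. Testing n = 3 gives 0, so (n - 3) is a factor.
Divide: n³ - 8n - 3 = (n - 3)(n² + 3n + 1).
Apply the quadratic formula to n² + 3n + 1 = 0: n = (-3 ± √5)/2, i.e. n ≈ -0.382 or n ≈ -2.618.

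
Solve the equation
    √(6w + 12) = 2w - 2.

w = 4

Square both sides: 6w + 12 = (2w - 2)².
Expand and rearrange: 4w² - 14w - 8 = 0.
Solving gives w = 4 or w = -0.5.
Check each candidate in the original equation:
  w = 4: √(36) = 6, while 2w - 2 = 6 — valid.
  w = -0.5: √(9) = 3, while 2w - 2 = -3 — extraneous.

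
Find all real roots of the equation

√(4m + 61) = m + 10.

m = -3

Square both sides: 4m + 61 = (m + 10)².
Expand and rearrange: m² + 16m + 39 = 0.
Solving gives m = -3 or m = -13.
Check each candidate in the original equation:
  m = -3: √(49) = 7, while m + 10 = 7 — valid.
  m = -13: √(9) = 3, while m + 10 = -3 — extraneous.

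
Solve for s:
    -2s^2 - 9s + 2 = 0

s = -4.7122 or s = 0.2122

Discriminant: (-9)^2 - 4*(-2)*2 = 97.
Quadratic formula: s = (9 +/- sqrt(97)) / (-4).
So s = -sqrt(97)/4 - 9/4 ~= -4.7122 or s = -9/4 + sqrt(97)/4 ~= 0.2122.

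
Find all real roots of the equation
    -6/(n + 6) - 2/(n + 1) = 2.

Multiply both sides by (n + 6)(n + 1):
-6(n + 1) - 2(n + 6) = 2(n + 6)(n + 1).
Expand and collect terms: 2n^2 + 22n + 30 = 0.
By the quadratic formula, n = (-22 +/- sqrt(244)) / 4, so n ~= -1.5949 or n ~= -9.4051.
Neither value makes a denominator zero (n != -6, n != -1), so both are valid.

n = -9.4051 or n = -1.5949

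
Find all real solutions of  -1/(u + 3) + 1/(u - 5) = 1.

u = -3.899 or u = 5.899

Multiply both sides by (u + 3)(u - 5):
-(u - 5) + (u + 3) = (u + 3)(u - 5).
Expand and collect terms: u² - 2u - 23 = 0.
By the quadratic formula, u = (2 ± √96) / 2, so u ≈ 5.899 or u ≈ -3.899.
Neither value makes a denominator zero (u ≠ -3, u ≠ 5), so both are valid.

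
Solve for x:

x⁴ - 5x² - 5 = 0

x = -2.4195 or x = 2.4195

Let u = x². The equation becomes u² - 5u - 5 = 0.
By the quadratic formula, u = 5/2 + 3·√(5)/2 or u = 5/2 - 3·√(5)/2.
x² = 5/2 + 3·√(5)/2 gives x = ±√(5/2 + 3·√(5)/2) ≈ ±2.4195.
x² = 5/2 - 3·√(5)/2 < 0 has no real solution.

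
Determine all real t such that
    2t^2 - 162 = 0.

t = -9 or t = 9

Factor: 2(t + 9)(t - 9) = 0.
So t = -9 or t = 9.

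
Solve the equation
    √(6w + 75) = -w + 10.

Square both sides: 6w + 75 = (-w + 10)².
Expand and rearrange: w² - 26w + 25 = 0.
Solving gives w = 25 or w = 1.
Check each candidate in the original equation:
  w = 25: √(225) = 15, while -w + 10 = -15 — extraneous.
  w = 1: √(81) = 9, while -w + 10 = 9 — valid.

w = 1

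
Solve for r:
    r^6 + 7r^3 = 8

Let u = r^3. The equation becomes u^2 + 7u - 8 = 0.
Factor: (u + 8)(u - 1) = 0, so u = -8 or u = 1.
r^3 = -8 gives r = -2.
r^3 = 1 gives r = 1.

r = -2 or r = 1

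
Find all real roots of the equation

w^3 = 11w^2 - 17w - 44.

w = -1.3218 or w = 4 or w = 8.3218

Rearrange: w^3 - 11w^2 + 17w + 44 = 0.
Possible rational roots are divisors of 44. Testing w = 4 gives 0, so (w - 4) is a factor.
Divide: w^3 - 11w^2 + 17w + 44 = (w - 4)(w^2 - 7w - 11).
Apply the quadratic formula to w^2 - 7w - 11 = 0: w = (7 +/- sqrt(93))/2, i.e. w ~= 8.3218 or w ~= -1.3218.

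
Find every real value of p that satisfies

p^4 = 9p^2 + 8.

Let u = p^2. The equation becomes u^2 - 9u - 8 = 0.
By the quadratic formula, u = 9/2 + sqrt(113)/2 or u = 9/2 - sqrt(113)/2.
p^2 = 9/2 + sqrt(113)/2 gives p = +/-sqrt(9/2 + sqrt(113)/2) ~= +/-3.1329.
p^2 = 9/2 - sqrt(113)/2 < 0 has no real solution.

p = -3.1329 or p = 3.1329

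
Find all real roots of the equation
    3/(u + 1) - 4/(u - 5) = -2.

u = -2.173 or u = 6.673

Multiply both sides by (u + 1)(u - 5):
3(u - 5) - 4(u + 1) = -2(u + 1)(u - 5).
Expand and collect terms: -2u² + 9u + 29 = 0.
By the quadratic formula, u = (-9 ± √313) / -4, so u ≈ -2.173 or u ≈ 6.673.
Neither value makes a denominator zero (u ≠ -1, u ≠ 5), so both are valid.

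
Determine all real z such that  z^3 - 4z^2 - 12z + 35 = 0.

Possible rational roots are divisors of 35. Testing z = 5 gives 0, so (z - 5) is a factor.
Divide: z^3 - 4z^2 - 12z + 35 = (z - 5)(z^2 + z - 7).
Apply the quadratic formula to z^2 + z - 7 = 0: z = (-1 +/- sqrt(29))/2, i.e. z ~= 2.1926 or z ~= -3.1926.

z = -3.1926 or z = 2.1926 or z = 5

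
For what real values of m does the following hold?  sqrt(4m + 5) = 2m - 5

m = 5

Square both sides: 4m + 5 = (2m - 5)^2.
Expand and rearrange: 4m^2 - 24m + 20 = 0.
Solving gives m = 5 or m = 1.
Check each candidate in the original equation:
  m = 5: sqrt(25) = 5, while 2m - 5 = 5 — valid.
  m = 1: sqrt(9) = 3, while 2m - 5 = -3 — extraneous.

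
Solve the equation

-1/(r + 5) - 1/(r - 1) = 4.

r = -5.2604 or r = 0.7604

Multiply both sides by (r + 5)(r - 1):
-(r - 1) - (r + 5) = 4(r + 5)(r - 1).
Expand and collect terms: 4r² + 18r - 16 = 0.
By the quadratic formula, r = (-18 ± √580) / 8, so r ≈ 0.7604 or r ≈ -5.2604.
Neither value makes a denominator zero (r ≠ -5, r ≠ 1), so both are valid.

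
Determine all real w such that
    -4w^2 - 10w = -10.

w = -3.2656 or w = 0.7656

Rearrange to standard form: -4w^2 - 10w + 10 = 0.
Discriminant: (-10)^2 - 4*(-4)*10 = 260.
Quadratic formula: w = (10 +/- sqrt(260)) / (-8).
So w = -sqrt(65)/4 - 5/4 ~= -3.2656 or w = -5/4 + sqrt(65)/4 ~= 0.7656.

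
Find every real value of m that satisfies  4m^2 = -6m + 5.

m = -2.0963 or m = 0.5963

Rearrange to standard form: 4m^2 + 6m - 5 = 0.
Discriminant: (6)^2 - 4*4*(-5) = 116.
Quadratic formula: m = (-6 +/- sqrt(116)) / 8.
So m = -3/4 + sqrt(29)/4 ~= 0.5963 or m = -sqrt(29)/4 - 3/4 ~= -2.0963.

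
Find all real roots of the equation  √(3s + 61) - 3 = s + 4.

Isolate the radical: √(3s + 61) = s + 7.
Square both sides: 3s + 61 = (s + 7)².
Expand and rearrange: s² + 11s - 12 = 0.
Solving gives s = 1 or s = -12.
Check each candidate in the original equation:
  s = 1: √(64) = 8, while s + 7 = 8 — valid.
  s = -12: √(25) = 5, while s + 7 = -5 — extraneous.

s = 1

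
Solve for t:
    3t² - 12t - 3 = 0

t = -0.2361 or t = 4.2361

Discriminant: (-12)² − 4·3·(-3) = 180.
Quadratic formula: t = (12 ± √180) / 6.
So t = 2 + √(5) ≈ 4.2361 or t = 2 - √(5) ≈ -0.2361.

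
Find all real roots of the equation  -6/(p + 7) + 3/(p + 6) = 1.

p = -10.6458 or p = -5.3542

Multiply both sides by (p + 7)(p + 6):
-6(p + 6) + 3(p + 7) = (p + 7)(p + 6).
Expand and collect terms: p² + 16p + 57 = 0.
By the quadratic formula, p = (-16 ± √28) / 2, so p ≈ -5.3542 or p ≈ -10.6458.
Neither value makes a denominator zero (p ≠ -7, p ≠ -6), so both are valid.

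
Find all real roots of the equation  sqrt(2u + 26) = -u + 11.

u = 5

Square both sides: 2u + 26 = (-u + 11)^2.
Expand and rearrange: u^2 - 24u + 95 = 0.
Solving gives u = 19 or u = 5.
Check each candidate in the original equation:
  u = 19: sqrt(64) = 8, while -u + 11 = -8 — extraneous.
  u = 5: sqrt(36) = 6, while -u + 11 = 6 — valid.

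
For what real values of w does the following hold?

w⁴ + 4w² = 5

Let u = w². The equation becomes u² + 4u - 5 = 0.
Factor: (u - 1)(u + 5) = 0, so u = 1 or u = -5.
w² = 1 gives w = ±1.
w² = -5 < 0 has no real solution.

w = -1 or w = 1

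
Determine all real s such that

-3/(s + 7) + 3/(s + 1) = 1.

Multiply both sides by (s + 7)(s + 1):
-3(s + 1) + 3(s + 7) = (s + 7)(s + 1).
Expand and collect terms: s^2 + 8s - 11 = 0.
By the quadratic formula, s = (-8 +/- sqrt(108)) / 2, so s ~= 1.1962 or s ~= -9.1962.
Neither value makes a denominator zero (s != -7, s != -1), so both are valid.

s = -9.1962 or s = 1.1962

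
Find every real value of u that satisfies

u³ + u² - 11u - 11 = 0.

Possible rational roots are divisors of -11. Testing u = -1 gives 0, so (u + 1) is a factor.
Divide: u³ + u² - 11u - 11 = (u + 1)(u² - 11).
Apply the quadratic formula to u² - 11 = 0: u = (0 ± √44)/2, i.e. u ≈ 3.3166 or u ≈ -3.3166.

u = -3.3166 or u = -1 or u = 3.3166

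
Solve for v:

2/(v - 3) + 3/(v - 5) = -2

Multiply both sides by (v - 3)(v - 5):
2(v - 5) + 3(v - 3) = -2(v - 3)(v - 5).
Expand and collect terms: -2v² + 11v - 11 = 0.
By the quadratic formula, v = (-11 ± √33) / -4, so v ≈ 1.3139 or v ≈ 4.1861.
Neither value makes a denominator zero (v ≠ 3, v ≠ 5), so both are valid.

v = 1.3139 or v = 4.1861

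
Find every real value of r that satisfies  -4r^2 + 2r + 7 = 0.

r = -1.0963 or r = 1.5963

Discriminant: (2)^2 - 4*(-4)*7 = 116.
Quadratic formula: r = (-2 +/- sqrt(116)) / (-8).
So r = 1/4 - sqrt(29)/4 ~= -1.0963 or r = 1/4 + sqrt(29)/4 ~= 1.5963.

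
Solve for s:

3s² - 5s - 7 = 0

s = -0.9067 or s = 2.5734

Discriminant: (-5)² − 4·3·(-7) = 109.
Quadratic formula: s = (5 ± √109) / 6.
So s = 5/6 + √(109)/6 ≈ 2.5734 or s = 5/6 - √(109)/6 ≈ -0.9067.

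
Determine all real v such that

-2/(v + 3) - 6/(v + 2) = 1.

v = -10.2749 or v = -2.7251

Multiply both sides by (v + 3)(v + 2):
-2(v + 2) - 6(v + 3) = (v + 3)(v + 2).
Expand and collect terms: v² + 13v + 28 = 0.
By the quadratic formula, v = (-13 ± √57) / 2, so v ≈ -2.7251 or v ≈ -10.2749.
Neither value makes a denominator zero (v ≠ -3, v ≠ -2), so both are valid.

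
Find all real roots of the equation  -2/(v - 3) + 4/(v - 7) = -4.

v = 3.7192 or v = 5.7808

Multiply both sides by (v - 3)(v - 7):
-2(v - 7) + 4(v - 3) = -4(v - 3)(v - 7).
Expand and collect terms: -4v^2 + 38v - 86 = 0.
By the quadratic formula, v = (-38 +/- sqrt(68)) / -8, so v ~= 3.7192 or v ~= 5.7808.
Neither value makes a denominator zero (v != 3, v != 7), so both are valid.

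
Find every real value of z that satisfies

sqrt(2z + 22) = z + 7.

Square both sides: 2z + 22 = (z + 7)^2.
Expand and rearrange: z^2 + 12z + 27 = 0.
Solving gives z = -3 or z = -9.
Check each candidate in the original equation:
  z = -3: sqrt(16) = 4, while z + 7 = 4 — valid.
  z = -9: sqrt(4) = 2, while z + 7 = -2 — extraneous.

z = -3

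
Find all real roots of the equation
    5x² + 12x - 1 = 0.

x = -2.4806 or x = 0.0806

Discriminant: (12)² − 4·5·(-1) = 164.
Quadratic formula: x = (-12 ± √164) / 10.
So x = -6/5 + √(41)/5 ≈ 0.0806 or x = -√(41)/5 - 6/5 ≈ -2.4806.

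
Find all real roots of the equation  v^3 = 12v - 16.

Rearrange: v^3 - 12v + 16 = 0.
Possible rational roots are divisors of 16. Testing v = -4 gives 0, so (v + 4) is a factor.
Divide: v^3 - 12v + 16 = (v + 4)(v^2 - 4v + 4).
The quadratic has the repeated root v = 2.

v = -4 or v = 2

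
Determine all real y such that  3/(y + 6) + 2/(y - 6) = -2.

y = -7.6189 or y = 5.1189

Multiply both sides by (y + 6)(y - 6):
3(y - 6) + 2(y + 6) = -2(y + 6)(y - 6).
Expand and collect terms: -2y^2 - 5y + 78 = 0.
By the quadratic formula, y = (5 +/- sqrt(649)) / -4, so y ~= -7.6189 or y ~= 5.1189.
Neither value makes a denominator zero (y != -6, y != 6), so both are valid.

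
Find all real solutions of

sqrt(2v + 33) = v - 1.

Square both sides: 2v + 33 = (v - 1)^2.
Expand and rearrange: v^2 - 4v - 32 = 0.
Solving gives v = 8 or v = -4.
Check each candidate in the original equation:
  v = 8: sqrt(49) = 7, while v - 1 = 7 — valid.
  v = -4: sqrt(25) = 5, while v - 1 = -5 — extraneous.

v = 8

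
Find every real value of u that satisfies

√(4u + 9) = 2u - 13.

u = 10

Square both sides: 4u + 9 = (2u - 13)².
Expand and rearrange: 4u² - 56u + 160 = 0.
Solving gives u = 10 or u = 4.
Check each candidate in the original equation:
  u = 10: √(49) = 7, while 2u - 13 = 7 — valid.
  u = 4: √(25) = 5, while 2u - 13 = -5 — extraneous.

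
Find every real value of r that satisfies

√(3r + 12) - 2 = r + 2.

Isolate the radical: √(3r + 12) = r + 4.
Square both sides: 3r + 12 = (r + 4)².
Expand and rearrange: r² + 5r + 4 = 0.
Solving gives r = -1 or r = -4.
Check each candidate in the original equation:
  r = -1: √(9) = 3, while r + 4 = 3 — valid.
  r = -4: √(0) = 0, while r + 4 = 0 — valid.

r = -4 or r = -1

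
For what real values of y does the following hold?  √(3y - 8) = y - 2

Square both sides: 3y - 8 = (y - 2)².
Expand and rearrange: y² - 7y + 12 = 0.
Solving gives y = 4 or y = 3.
Check each candidate in the original equation:
  y = 4: √(4) = 2, while y - 2 = 2 — valid.
  y = 3: √(1) = 1, while y - 2 = 1 — valid.

y = 3 or y = 4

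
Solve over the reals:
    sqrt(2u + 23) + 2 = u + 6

u = 1

Isolate the radical: sqrt(2u + 23) = u + 4.
Square both sides: 2u + 23 = (u + 4)^2.
Expand and rearrange: u^2 + 6u - 7 = 0.
Solving gives u = 1 or u = -7.
Check each candidate in the original equation:
  u = 1: sqrt(25) = 5, while u + 4 = 5 — valid.
  u = -7: sqrt(9) = 3, while u + 4 = -3 — extraneous.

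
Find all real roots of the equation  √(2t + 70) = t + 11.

t = -3

Square both sides: 2t + 70 = (t + 11)².
Expand and rearrange: t² + 20t + 51 = 0.
Solving gives t = -3 or t = -17.
Check each candidate in the original equation:
  t = -3: √(64) = 8, while t + 11 = 8 — valid.
  t = -17: √(36) = 6, while t + 11 = -6 — extraneous.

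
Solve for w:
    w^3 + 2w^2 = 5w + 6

w = -3 or w = -1 or w = 2

Rearrange: w^3 + 2w^2 - 5w - 6 = 0.
Possible rational roots are divisors of -6. Testing w = 2 gives 0, so (w - 2) is a factor.
Divide: w^3 + 2w^2 - 5w - 6 = (w - 2)(w^2 + 4w + 3).
Factor the quadratic: w = -1 or w = -3.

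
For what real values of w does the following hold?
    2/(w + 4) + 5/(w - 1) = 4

w = -3.6067 or w = 2.3567

Multiply both sides by (w + 4)(w - 1):
2(w - 1) + 5(w + 4) = 4(w + 4)(w - 1).
Expand and collect terms: 4w² + 5w - 34 = 0.
By the quadratic formula, w = (-5 ± √569) / 8, so w ≈ 2.3567 or w ≈ -3.6067.
Neither value makes a denominator zero (w ≠ -4, w ≠ 1), so both are valid.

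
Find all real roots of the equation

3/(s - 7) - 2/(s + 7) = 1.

Multiply both sides by (s - 7)(s + 7):
3(s + 7) - 2(s - 7) = (s - 7)(s + 7).
Expand and collect terms: s^2 - s - 84 = 0.
By the quadratic formula, s = (1 +/- sqrt(337)) / 2, so s ~= 9.6788 or s ~= -8.6788.
Neither value makes a denominator zero (s != 7, s != -7), so both are valid.

s = -8.6788 or s = 9.6788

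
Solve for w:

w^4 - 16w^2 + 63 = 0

Let u = w^2. The equation becomes u^2 - 16u + 63 = 0.
Factor: (u - 7)(u - 9) = 0, so u = 7 or u = 9.
w^2 = 7 gives w = +/-sqrt(7) ~= +/-2.6458.
w^2 = 9 gives w = +/-3.

w = -3 or w = -2.6458 or w = 2.6458 or w = 3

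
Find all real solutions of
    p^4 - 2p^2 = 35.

p = -2.6458 or p = 2.6458

Let u = p^2. The equation becomes u^2 - 2u - 35 = 0.
Factor: (u + 5)(u - 7) = 0, so u = -5 or u = 7.
p^2 = -5 < 0 has no real solution.
p^2 = 7 gives p = +/-sqrt(7) ~= +/-2.6458.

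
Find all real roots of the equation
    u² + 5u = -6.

Bring every term to one side: u² + 5u + 6 = 0.
Factor: (u + 2)(u + 3) = 0.
So u = -2 or u = -3.

u = -3 or u = -2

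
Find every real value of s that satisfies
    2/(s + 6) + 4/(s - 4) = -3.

s = -6.761 or s = 2.761

Multiply both sides by (s + 6)(s - 4):
2(s - 4) + 4(s + 6) = -3(s + 6)(s - 4).
Expand and collect terms: -3s² - 12s + 56 = 0.
By the quadratic formula, s = (12 ± √816) / -6, so s ≈ -6.761 or s ≈ 2.761.
Neither value makes a denominator zero (s ≠ -6, s ≠ 4), so both are valid.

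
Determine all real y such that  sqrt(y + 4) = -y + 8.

Square both sides: y + 4 = (-y + 8)^2.
Expand and rearrange: y^2 - 17y + 60 = 0.
Solving gives y = 12 or y = 5.
Check each candidate in the original equation:
  y = 12: sqrt(16) = 4, while -y + 8 = -4 — extraneous.
  y = 5: sqrt(9) = 3, while -y + 8 = 3 — valid.

y = 5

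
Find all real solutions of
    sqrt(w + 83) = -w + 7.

Square both sides: w + 83 = (-w + 7)^2.
Expand and rearrange: w^2 - 15w - 34 = 0.
Solving gives w = 17 or w = -2.
Check each candidate in the original equation:
  w = 17: sqrt(100) = 10, while -w + 7 = -10 — extraneous.
  w = -2: sqrt(81) = 9, while -w + 7 = 9 — valid.

w = -2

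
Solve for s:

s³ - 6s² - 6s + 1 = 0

Possible rational roots are divisors of 1. Testing s = -1 gives 0, so (s + 1) is a factor.
Divide: s³ - 6s² - 6s + 1 = (s + 1)(s² - 7s + 1).
Apply the quadratic formula to s² - 7s + 1 = 0: s = (7 ± √45)/2, i.e. s ≈ 6.8541 or s ≈ 0.1459.

s = -1 or s = 0.1459 or s = 6.8541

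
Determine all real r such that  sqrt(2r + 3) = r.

Square both sides: 2r + 3 = (r)^2.
Expand and rearrange: r^2 - 2r - 3 = 0.
Solving gives r = 3 or r = -1.
Check each candidate in the original equation:
  r = 3: sqrt(9) = 3, while r = 3 — valid.
  r = -1: sqrt(1) = 1, while r = -1 — extraneous.

r = 3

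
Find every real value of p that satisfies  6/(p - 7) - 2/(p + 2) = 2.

Multiply both sides by (p - 7)(p + 2):
6(p + 2) - 2(p - 7) = 2(p - 7)(p + 2).
Expand and collect terms: 2p^2 - 14p - 54 = 0.
By the quadratic formula, p = (14 +/- sqrt(628)) / 4, so p ~= 9.765 or p ~= -2.765.
Neither value makes a denominator zero (p != 7, p != -2), so both are valid.

p = -2.765 or p = 9.765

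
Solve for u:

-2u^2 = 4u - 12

u = -3.6458 or u = 1.6458

Rearrange to standard form: -2u^2 - 4u + 12 = 0.
Discriminant: (-4)^2 - 4*(-2)*12 = 112.
Quadratic formula: u = (4 +/- sqrt(112)) / (-4).
So u = -sqrt(7) - 1 ~= -3.6458 or u = -1 + sqrt(7) ~= 1.6458.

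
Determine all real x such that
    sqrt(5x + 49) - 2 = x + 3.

Isolate the radical: sqrt(5x + 49) = x + 5.
Square both sides: 5x + 49 = (x + 5)^2.
Expand and rearrange: x^2 + 5x - 24 = 0.
Solving gives x = 3 or x = -8.
Check each candidate in the original equation:
  x = 3: sqrt(64) = 8, while x + 5 = 8 — valid.
  x = -8: sqrt(9) = 3, while x + 5 = -3 — extraneous.

x = 3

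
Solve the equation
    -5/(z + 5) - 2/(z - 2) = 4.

z = -6.3298 or z = 1.5798

Multiply both sides by (z + 5)(z - 2):
-5(z - 2) - 2(z + 5) = 4(z + 5)(z - 2).
Expand and collect terms: 4z² + 19z - 40 = 0.
By the quadratic formula, z = (-19 ± √1001) / 8, so z ≈ 1.5798 or z ≈ -6.3298.
Neither value makes a denominator zero (z ≠ -5, z ≠ 2), so both are valid.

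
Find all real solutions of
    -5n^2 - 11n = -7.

n = -2.7155 or n = 0.5155

Rearrange to standard form: -5n^2 - 11n + 7 = 0.
Discriminant: (-11)^2 - 4*(-5)*7 = 261.
Quadratic formula: n = (11 +/- sqrt(261)) / (-10).
So n = -3*sqrt(29)/10 - 11/10 ~= -2.7155 or n = -11/10 + 3*sqrt(29)/10 ~= 0.5155.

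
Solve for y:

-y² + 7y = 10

y = 2 or y = 5

Bring every term to one side: -y² + 7y - 10 = 0.
Factor: -1(y - 5)(y - 2) = 0.
So y = 5 or y = 2.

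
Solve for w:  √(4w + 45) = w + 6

w = 1

Square both sides: 4w + 45 = (w + 6)².
Expand and rearrange: w² + 8w - 9 = 0.
Solving gives w = 1 or w = -9.
Check each candidate in the original equation:
  w = 1: √(49) = 7, while w + 6 = 7 — valid.
  w = -9: √(9) = 3, while w + 6 = -3 — extraneous.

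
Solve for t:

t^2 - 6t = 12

t = -1.5826 or t = 7.5826

Rearrange to standard form: t^2 - 6t - 12 = 0.
Discriminant: (-6)^2 - 4*1*(-12) = 84.
Quadratic formula: t = (6 +/- sqrt(84)) / 2.
So t = 3 + sqrt(21) ~= 7.5826 or t = 3 - sqrt(21) ~= -1.5826.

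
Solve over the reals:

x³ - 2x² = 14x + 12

Rearrange: x³ - 2x² - 14x - 12 = 0.
Possible rational roots are divisors of -12. Testing x = -2 gives 0, so (x + 2) is a factor.
Divide: x³ - 2x² - 14x - 12 = (x + 2)(x² - 4x - 6).
Apply the quadratic formula to x² - 4x - 6 = 0: x = (4 ± √40)/2, i.e. x ≈ 5.1623 or x ≈ -1.1623.

x = -2 or x = -1.1623 or x = 5.1623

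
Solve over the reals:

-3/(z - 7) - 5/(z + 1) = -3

Multiply both sides by (z - 7)(z + 1):
-3(z + 1) - 5(z - 7) = -3(z - 7)(z + 1).
Expand and collect terms: -3z^2 + 26z - 11 = 0.
By the quadratic formula, z = (-26 +/- sqrt(544)) / -6, so z ~= 0.446 or z ~= 8.2206.
Neither value makes a denominator zero (z != 7, z != -1), so both are valid.

z = 0.446 or z = 8.2206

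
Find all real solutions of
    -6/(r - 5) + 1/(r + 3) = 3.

Multiply both sides by (r - 5)(r + 3):
-6(r + 3) + (r - 5) = 3(r - 5)(r + 3).
Expand and collect terms: 3r^2 - r - 22 = 0.
By the quadratic formula, r = (1 +/- sqrt(265)) / 6, so r ~= 2.8798 or r ~= -2.5465.
Neither value makes a denominator zero (r != 5, r != -3), so both are valid.

r = -2.5465 or r = 2.8798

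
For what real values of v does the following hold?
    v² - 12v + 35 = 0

Factor: (v - 5)(v - 7) = 0.
So v = 5 or v = 7.

v = 5 or v = 7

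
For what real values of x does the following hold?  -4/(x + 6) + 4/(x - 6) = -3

x = -4.4721 or x = 4.4721

Multiply both sides by (x + 6)(x - 6):
-4(x - 6) + 4(x + 6) = -3(x + 6)(x - 6).
Expand and collect terms: -3x² + 60 = 0.
By the quadratic formula, x = (0 ± √720) / -6, so x ≈ -4.4721 or x ≈ 4.4721.
Neither value makes a denominator zero (x ≠ -6, x ≠ 6), so both are valid.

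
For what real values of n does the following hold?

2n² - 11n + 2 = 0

n = 0.1883 or n = 5.3117

Discriminant: (-11)² − 4·2·2 = 105.
Quadratic formula: n = (11 ± √105) / 4.
So n = √(105)/4 + 11/4 ≈ 5.3117 or n = 11/4 - √(105)/4 ≈ 0.1883.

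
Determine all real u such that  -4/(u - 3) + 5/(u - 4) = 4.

Multiply both sides by (u - 3)(u - 4):
-4(u - 4) + 5(u - 3) = 4(u - 3)(u - 4).
Expand and collect terms: 4u^2 - 29u + 47 = 0.
By the quadratic formula, u = (29 +/- sqrt(89)) / 8, so u ~= 4.8042 or u ~= 2.4458.
Neither value makes a denominator zero (u != 3, u != 4), so both are valid.

u = 2.4458 or u = 4.8042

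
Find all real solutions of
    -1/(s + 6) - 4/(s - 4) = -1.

s = -5.3007 or s = 8.3007

Multiply both sides by (s + 6)(s - 4):
-(s - 4) - 4(s + 6) = -(s + 6)(s - 4).
Expand and collect terms: -s² + 3s + 44 = 0.
By the quadratic formula, s = (-3 ± √185) / -2, so s ≈ -5.3007 or s ≈ 8.3007.
Neither value makes a denominator zero (s ≠ -6, s ≠ 4), so both are valid.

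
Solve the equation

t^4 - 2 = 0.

Let u = t^2. The equation becomes u^2 - 2 = 0.
By the quadratic formula, u = sqrt(2) or u = -sqrt(2).
t^2 = sqrt(2) gives t = +/-2**(1/4) ~= +/-1.1892.
t^2 = -sqrt(2) < 0 has no real solution.

t = -1.1892 or t = 1.1892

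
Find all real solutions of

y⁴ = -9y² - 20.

Let u = y². The equation becomes u² + 9u + 20 = 0.
Factor: (u + 4)(u + 5) = 0, so u = -4 or u = -5.
y² = -4 < 0 has no real solution.
y² = -5 < 0 has no real solution.

No real solutions.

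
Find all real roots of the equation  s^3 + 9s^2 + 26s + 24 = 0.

Possible rational roots are divisors of 24. Testing s = -2 gives 0, so (s + 2) is a factor.
Divide: s^3 + 9s^2 + 26s + 24 = (s + 2)(s^2 + 7s + 12).
Factor the quadratic: s = -3 or s = -4.

s = -4 or s = -3 or s = -2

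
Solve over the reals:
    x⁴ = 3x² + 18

Let u = x². The equation becomes u² - 3u - 18 = 0.
Factor: (u + 3)(u - 6) = 0, so u = -3 or u = 6.
x² = -3 < 0 has no real solution.
x² = 6 gives x = ±√(6) ≈ ±2.4495.

x = -2.4495 or x = 2.4495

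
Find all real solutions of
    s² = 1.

Bring every term to one side: s² - 1 = 0.
Factor: (s - 1)(s + 1) = 0.
So s = 1 or s = -1.

s = -1 or s = 1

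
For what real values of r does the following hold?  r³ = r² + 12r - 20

Rearrange: r³ - r² - 12r + 20 = 0.
Possible rational roots are divisors of 20. Testing r = 2 gives 0, so (r - 2) is a factor.
Divide: r³ - r² - 12r + 20 = (r - 2)(r² + r - 10).
Apply the quadratic formula to r² + r - 10 = 0: r = (-1 ± √41)/2, i.e. r ≈ 2.7016 or r ≈ -3.7016.

r = -3.7016 or r = 2 or r = 2.7016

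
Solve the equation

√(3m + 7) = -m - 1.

Square both sides: 3m + 7 = (-m - 1)².
Expand and rearrange: m² - m - 6 = 0.
Solving gives m = 3 or m = -2.
Check each candidate in the original equation:
  m = 3: √(16) = 4, while -m - 1 = -4 — extraneous.
  m = -2: √(1) = 1, while -m - 1 = 1 — valid.

m = -2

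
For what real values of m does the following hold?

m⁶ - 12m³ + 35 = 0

Let u = m³. The equation becomes u² - 12u + 35 = 0.
Factor: (u - 7)(u - 5) = 0, so u = 7 or u = 5.
m³ = 7 gives m = ∛(7) ≈ 1.9129.
m³ = 5 gives m = ∛(5) ≈ 1.71.

m = 1.71 or m = 1.9129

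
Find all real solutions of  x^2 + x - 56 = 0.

Factor: (x + 8)(x - 7) = 0.
So x = -8 or x = 7.

x = -8 or x = 7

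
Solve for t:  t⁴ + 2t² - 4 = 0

t = -1.1118 or t = 1.1118

Let u = t². The equation becomes u² + 2u - 4 = 0.
By the quadratic formula, u = -1 + √(5) or u = -√(5) - 1.
t² = -1 + √(5) gives t = ±√(-1 + √(5)) ≈ ±1.1118.
t² = -√(5) - 1 < 0 has no real solution.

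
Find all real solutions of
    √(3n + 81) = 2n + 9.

n = 0

Square both sides: 3n + 81 = (2n + 9)².
Expand and rearrange: 4n² + 33n = 0.
Solving gives n = 0 or n = -8.25.
Check each candidate in the original equation:
  n = 0: √(81) = 9, while 2n + 9 = 9 — valid.
  n = -8.25: √(56.25) = 7.5, while 2n + 9 = -7.5 — extraneous.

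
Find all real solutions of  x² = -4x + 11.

x = -5.873 or x = 1.873

Rearrange to standard form: x² + 4x - 11 = 0.
Discriminant: (4)² − 4·1·(-11) = 60.
Quadratic formula: x = (-4 ± √60) / 2.
So x = -2 + √(15) ≈ 1.873 or x = -√(15) - 2 ≈ -5.873.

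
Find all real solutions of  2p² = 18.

Bring every term to one side: 2p² - 18 = 0.
Factor: 2(p + 3)(p - 3) = 0.
So p = -3 or p = 3.

p = -3 or p = 3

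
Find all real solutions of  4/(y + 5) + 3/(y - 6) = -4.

Multiply both sides by (y + 5)(y - 6):
4(y - 6) + 3(y + 5) = -4(y + 5)(y - 6).
Expand and collect terms: -4y^2 - 3y + 129 = 0.
By the quadratic formula, y = (3 +/- sqrt(2073)) / -8, so y ~= -6.0663 or y ~= 5.3163.
Neither value makes a denominator zero (y != -5, y != 6), so both are valid.

y = -6.0663 or y = 5.3163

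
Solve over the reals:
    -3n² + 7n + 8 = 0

Discriminant: (7)² − 4·(-3)·8 = 145.
Quadratic formula: n = (-7 ± √145) / (-6).
So n = 7/6 - √(145)/6 ≈ -0.8403 or n = 7/6 + √(145)/6 ≈ 3.1736.

n = -0.8403 or n = 3.1736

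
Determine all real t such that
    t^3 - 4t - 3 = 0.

Possible rational roots are divisors of -3. Testing t = -1 gives 0, so (t + 1) is a factor.
Divide: t^3 - 4t - 3 = (t + 1)(t^2 - t - 3).
Apply the quadratic formula to t^2 - t - 3 = 0: t = (1 +/- sqrt(13))/2, i.e. t ~= 2.3028 or t ~= -1.3028.

t = -1.3028 or t = -1 or t = 2.3028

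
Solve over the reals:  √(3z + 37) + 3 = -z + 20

z = 9

Isolate the radical: √(3z + 37) = -z + 17.
Square both sides: 3z + 37 = (-z + 17)².
Expand and rearrange: z² - 37z + 252 = 0.
Solving gives z = 28 or z = 9.
Check each candidate in the original equation:
  z = 28: √(121) = 11, while -z + 17 = -11 — extraneous.
  z = 9: √(64) = 8, while -z + 17 = 8 — valid.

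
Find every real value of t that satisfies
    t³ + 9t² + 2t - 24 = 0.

t = -8.4244 or t = -2 or t = 1.4244

Possible rational roots are divisors of -24. Testing t = -2 gives 0, so (t + 2) is a factor.
Divide: t³ + 9t² + 2t - 24 = (t + 2)(t² + 7t - 12).
Apply the quadratic formula to t² + 7t - 12 = 0: t = (-7 ± √97)/2, i.e. t ≈ 1.4244 or t ≈ -8.4244.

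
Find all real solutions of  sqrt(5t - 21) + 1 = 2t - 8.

Isolate the radical: sqrt(5t - 21) = 2t - 9.
Square both sides: 5t - 21 = (2t - 9)^2.
Expand and rearrange: 4t^2 - 41t + 102 = 0.
Solving gives t = 6 or t = 4.25.
Check each candidate in the original equation:
  t = 6: sqrt(9) = 3, while 2t - 9 = 3 — valid.
  t = 4.25: sqrt(0.25) = 0.5, while 2t - 9 = -0.5 — extraneous.

t = 6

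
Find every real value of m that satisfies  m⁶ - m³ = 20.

m = -1.5874 or m = 1.71

Let u = m³. The equation becomes u² - u - 20 = 0.
Factor: (u + 4)(u - 5) = 0, so u = -4 or u = 5.
m³ = -4 gives m = -∛(4) ≈ -1.5874.
m³ = 5 gives m = ∛(5) ≈ 1.71.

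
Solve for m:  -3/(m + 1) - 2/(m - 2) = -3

Multiply both sides by (m + 1)(m - 2):
-3(m - 2) - 2(m + 1) = -3(m + 1)(m - 2).
Expand and collect terms: -3m² + 8m + 2 = 0.
By the quadratic formula, m = (-8 ± √88) / -6, so m ≈ -0.2301 or m ≈ 2.8968.
Neither value makes a denominator zero (m ≠ -1, m ≠ 2), so both are valid.

m = -0.2301 or m = 2.8968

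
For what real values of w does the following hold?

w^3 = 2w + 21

Rearrange: w^3 - 2w - 21 = 0.
Possible rational roots are divisors of -21. Testing w = 3 gives 0, so (w - 3) is a factor.
Divide: w^3 - 2w - 21 = (w - 3)(w^2 + 3w + 7).
The quadratic w^2 + 3w + 7 has discriminant -19 < 0, so no further real roots.

w = 3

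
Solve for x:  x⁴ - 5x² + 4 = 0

x = -2 or x = -1 or x = 1 or x = 2

Let u = x². The equation becomes u² - 5u + 4 = 0.
Factor: (u - 1)(u - 4) = 0, so u = 1 or u = 4.
x² = 1 gives x = ±1.
x² = 4 gives x = ±2.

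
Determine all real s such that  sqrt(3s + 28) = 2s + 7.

s = -1

Square both sides: 3s + 28 = (2s + 7)^2.
Expand and rearrange: 4s^2 + 25s + 21 = 0.
Solving gives s = -1 or s = -5.25.
Check each candidate in the original equation:
  s = -1: sqrt(25) = 5, while 2s + 7 = 5 — valid.
  s = -5.25: sqrt(12.25) = 3.5, while 2s + 7 = -3.5 — extraneous.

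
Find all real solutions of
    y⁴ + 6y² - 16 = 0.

y = -1.4142 or y = 1.4142

Let u = y². The equation becomes u² + 6u - 16 = 0.
Factor: (u - 2)(u + 8) = 0, so u = 2 or u = -8.
y² = 2 gives y = ±√(2) ≈ ±1.4142.
y² = -8 < 0 has no real solution.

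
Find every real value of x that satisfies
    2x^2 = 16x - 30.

Bring every term to one side: 2x^2 - 16x + 30 = 0.
Factor: 2(x - 3)(x - 5) = 0.
So x = 3 or x = 5.

x = 3 or x = 5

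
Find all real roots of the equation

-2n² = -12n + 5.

Rearrange to standard form: -2n² + 12n - 5 = 0.
Discriminant: (12)² − 4·(-2)·(-5) = 104.
Quadratic formula: n = (-12 ± √104) / (-4).
So n = 3 - √(26)/2 ≈ 0.4505 or n = √(26)/2 + 3 ≈ 5.5495.

n = 0.4505 or n = 5.5495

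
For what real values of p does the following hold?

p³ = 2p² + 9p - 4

p = -2.4142 or p = 0.4142 or p = 4

Rearrange: p³ - 2p² - 9p + 4 = 0.
Possible rational roots are divisors of 4. Testing p = 4 gives 0, so (p - 4) is a factor.
Divide: p³ - 2p² - 9p + 4 = (p - 4)(p² + 2p - 1).
Apply the quadratic formula to p² + 2p - 1 = 0: p = (-2 ± √8)/2, i.e. p ≈ 0.4142 or p ≈ -2.4142.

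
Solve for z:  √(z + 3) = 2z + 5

z = -2

Square both sides: z + 3 = (2z + 5)².
Expand and rearrange: 4z² + 19z + 22 = 0.
Solving gives z = -2 or z = -2.75.
Check each candidate in the original equation:
  z = -2: √(1) = 1, while 2z + 5 = 1 — valid.
  z = -2.75: √(0.25) = 0.5, while 2z + 5 = -0.5 — extraneous.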